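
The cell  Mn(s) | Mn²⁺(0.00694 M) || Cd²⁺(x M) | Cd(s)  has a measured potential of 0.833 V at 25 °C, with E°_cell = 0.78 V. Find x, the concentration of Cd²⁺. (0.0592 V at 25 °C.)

From the Nernst equation, log Q = n(E° − E)/0.0592 = 2(0.78 − 0.833)/0.0592 = -1.791, so Q = 0.0162.
With Q = [Mn²⁺]/[Cd²⁺] and the known concentrations, [Cd²⁺] in the denominator gives [Cd²⁺] = 0.43 M.

0.43 M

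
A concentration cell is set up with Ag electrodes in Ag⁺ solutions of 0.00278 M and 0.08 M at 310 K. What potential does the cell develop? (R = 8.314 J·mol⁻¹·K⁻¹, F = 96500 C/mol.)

0.090 V

Both half-cells are Ag⁺/Ag, so E°_cell = 0. The concentrated side is the cathode; the cell reaction moves Ag⁺ from high to low concentration with n = 1.
Q = [Ag⁺]_dilute/[Ag⁺]_conc = 0.00278/0.08 = 0.0347.
E = 0 − (RT/nF) ln Q = −((8.314×310)/(1×96500))(-3.360) = 0.0897 V.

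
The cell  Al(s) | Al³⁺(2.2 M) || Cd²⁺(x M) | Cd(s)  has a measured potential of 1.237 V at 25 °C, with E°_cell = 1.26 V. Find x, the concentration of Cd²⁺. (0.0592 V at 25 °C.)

0.28 M

From the Nernst equation, log Q = n(E° − E)/0.0592 = 6(1.26 − 1.237)/0.0592 = 2.331, so Q = 214.
With Q = [Al³⁺]^2/[Cd²⁺]^3 and the known concentrations, [Cd²⁺]^3 in the denominator gives [Cd²⁺] = 0.28 M.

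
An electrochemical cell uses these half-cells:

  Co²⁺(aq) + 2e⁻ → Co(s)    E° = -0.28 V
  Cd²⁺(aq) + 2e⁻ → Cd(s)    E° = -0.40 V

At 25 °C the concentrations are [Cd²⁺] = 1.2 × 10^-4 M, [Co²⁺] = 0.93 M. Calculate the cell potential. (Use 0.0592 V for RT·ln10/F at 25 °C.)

0.235 V

The Co²⁺/Co couple has the higher reduction potential and acts as the cathode, so E°_cell = -0.28 − (-0.40) = 0.12 V.
Balancing electrons gives n = 2; the reaction quotient is Q = [Cd²⁺]/[Co²⁺] = 1.29 × 10^-4.
At 25 °C, E = E° − (0.0592/n) log Q = 0.12 − (0.0592/2)(-3.889) = 0.120 + 0.115 = 0.235 V.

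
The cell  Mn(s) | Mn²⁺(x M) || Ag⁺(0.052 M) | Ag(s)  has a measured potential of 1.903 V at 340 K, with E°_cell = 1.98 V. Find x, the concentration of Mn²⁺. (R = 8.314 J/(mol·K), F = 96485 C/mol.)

0.52 M

From the Nernst equation, ln Q = nF(E° − E)/RT = 2×96485×(1.98 − 1.903)/(8.314×340) = 5.256, so Q = 192.
With Q = [Mn²⁺]/[Ag⁺]^2 and the known concentrations, [Mn²⁺] in the numerator gives [Mn²⁺] = 0.52 M.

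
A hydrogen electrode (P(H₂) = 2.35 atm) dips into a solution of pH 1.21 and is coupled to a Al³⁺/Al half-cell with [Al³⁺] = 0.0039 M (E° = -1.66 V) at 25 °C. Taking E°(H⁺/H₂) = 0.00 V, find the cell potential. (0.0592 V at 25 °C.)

The hydrogen couple is the cathode, so E°_cell = 1.66 V; n = 6.
[H⁺] = 10^(−1.21) = 0.062 M, and Q = [Al³⁺]^2·P(H₂)^3 / [H⁺]^6 = 3590.
E = E° − (0.0592/6) log Q = 1.66 − (0.0592/6)(3.555) = 1.625 V.

1.62 V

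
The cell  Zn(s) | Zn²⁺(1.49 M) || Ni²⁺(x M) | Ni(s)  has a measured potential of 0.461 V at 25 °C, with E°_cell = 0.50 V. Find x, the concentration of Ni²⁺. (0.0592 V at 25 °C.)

From the Nernst equation, log Q = n(E° − E)/0.0592 = 2(0.50 − 0.461)/0.0592 = 1.318, so Q = 20.8.
With Q = [Zn²⁺]/[Ni²⁺] and the known concentrations, [Ni²⁺] in the denominator gives [Ni²⁺] = 0.072 M.

0.072 M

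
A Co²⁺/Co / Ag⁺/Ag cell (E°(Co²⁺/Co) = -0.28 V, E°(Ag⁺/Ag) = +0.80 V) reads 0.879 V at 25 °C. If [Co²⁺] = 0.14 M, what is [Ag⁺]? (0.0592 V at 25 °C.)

From the Nernst equation, log Q = n(E° − E)/0.0592 = 2(1.08 − 0.879)/0.0592 = 6.791, so Q = 6.17 × 10^6.
With Q = [Co²⁺]/[Ag⁺]^2 and the known concentrations, [Ag⁺]^2 in the denominator gives [Ag⁺] = 1.5 × 10^-4 M.

1.5 × 10^-4 M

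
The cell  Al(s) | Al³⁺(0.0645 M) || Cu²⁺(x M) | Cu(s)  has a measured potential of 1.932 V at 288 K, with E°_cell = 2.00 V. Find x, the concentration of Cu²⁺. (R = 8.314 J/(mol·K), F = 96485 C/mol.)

From the Nernst equation, ln Q = nF(E° − E)/RT = 6×96485×(2.00 − 1.932)/(8.314×288) = 16.441, so Q = 1.38 × 10^7.
With Q = [Al³⁺]^2/[Cu²⁺]^3 and the known concentrations, [Cu²⁺]^3 in the denominator gives [Cu²⁺] = 6.7 × 10^-4 M.

6.7 × 10^-4 M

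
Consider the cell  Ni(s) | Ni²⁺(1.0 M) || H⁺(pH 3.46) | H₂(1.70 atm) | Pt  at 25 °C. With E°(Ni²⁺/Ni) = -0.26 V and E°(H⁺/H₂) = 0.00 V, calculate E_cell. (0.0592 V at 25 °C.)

0.048 V

The hydrogen couple is the cathode, so E°_cell = 0.26 V; n = 2.
[H⁺] = 10^(−3.46) = 3.5 × 10^-4 M, and Q = [Ni²⁺]·P(H₂) / [H⁺]^2 = 1.41 × 10^7.
E = E° − (0.0592/2) log Q = 0.26 − (0.0592/2)(7.150) = 0.048 V.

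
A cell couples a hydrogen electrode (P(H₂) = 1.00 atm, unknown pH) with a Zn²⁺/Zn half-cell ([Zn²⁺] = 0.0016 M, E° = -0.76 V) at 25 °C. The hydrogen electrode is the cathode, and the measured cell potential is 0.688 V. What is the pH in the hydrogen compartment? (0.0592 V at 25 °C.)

pH = 2.61

E°_cell = 0.76 V and n = 2.
log Q = n(E° − E)/0.0592 = 2×(0.76 − 0.688)/0.0592 = 2.432.
With Q = [Zn²⁺]·P(H₂) / [H⁺]^2, solving for [H⁺] gives log[H⁺] = -2.614, so pH = 2.61.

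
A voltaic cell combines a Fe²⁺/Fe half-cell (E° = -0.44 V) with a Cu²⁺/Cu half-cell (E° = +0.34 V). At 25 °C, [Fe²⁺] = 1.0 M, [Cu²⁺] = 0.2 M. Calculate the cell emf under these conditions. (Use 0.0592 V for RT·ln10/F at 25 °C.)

The Cu²⁺/Cu couple has the higher reduction potential and acts as the cathode, so E°_cell = +0.34 − (-0.44) = 0.78 V.
Balancing electrons gives n = 2; the reaction quotient is Q = [Fe²⁺]/[Cu²⁺] = 5.00.
At 25 °C, E = E° − (0.0592/n) log Q = 0.78 − (0.0592/2)(0.699) = 0.780 − 0.021 = 0.759 V.

0.759 V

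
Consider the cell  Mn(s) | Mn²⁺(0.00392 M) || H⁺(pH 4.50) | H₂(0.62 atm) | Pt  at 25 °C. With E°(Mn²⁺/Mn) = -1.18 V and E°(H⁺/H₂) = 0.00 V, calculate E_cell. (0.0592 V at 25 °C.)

0.99 V

The hydrogen couple is the cathode, so E°_cell = 1.18 V; n = 2.
[H⁺] = 10^(−4.50) = 3.2 × 10^-5 M, and Q = [Mn²⁺]·P(H₂) / [H⁺]^2 = 2.43 × 10^6.
E = E° − (0.0592/2) log Q = 1.18 − (0.0592/2)(6.386) = 0.991 V.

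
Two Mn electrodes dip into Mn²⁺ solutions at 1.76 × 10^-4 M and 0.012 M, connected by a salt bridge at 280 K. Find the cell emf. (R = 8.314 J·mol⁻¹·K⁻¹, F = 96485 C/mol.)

0.051 V

Both half-cells are Mn²⁺/Mn, so E°_cell = 0. The concentrated side is the cathode; the cell reaction moves Mn²⁺ from high to low concentration with n = 2.
Q = [Mn²⁺]_dilute/[Mn²⁺]_conc = 1.76 × 10^-4/0.012 = 0.0147.
E = 0 − (RT/nF) ln Q = −((8.314×280)/(2×96485))(-4.222) = 0.0509 V.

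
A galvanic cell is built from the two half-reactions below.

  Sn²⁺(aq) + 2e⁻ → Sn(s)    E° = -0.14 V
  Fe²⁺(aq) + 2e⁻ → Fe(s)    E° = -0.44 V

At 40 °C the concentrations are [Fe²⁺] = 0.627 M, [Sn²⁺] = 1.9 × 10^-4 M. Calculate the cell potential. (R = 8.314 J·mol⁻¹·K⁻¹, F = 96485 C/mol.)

The Sn²⁺/Sn couple has the higher reduction potential and acts as the cathode, so E°_cell = -0.14 − (-0.44) = 0.30 V.
Balancing electrons gives n = 2; the reaction quotient is Q = [Fe²⁺]/[Sn²⁺] = 3300.
E = E° − (RT/nF) ln Q = 0.30 − (8.314×313)/(2×96485) × (8.102) = 0.300 − 0.109 = 0.191 V.

0.191 V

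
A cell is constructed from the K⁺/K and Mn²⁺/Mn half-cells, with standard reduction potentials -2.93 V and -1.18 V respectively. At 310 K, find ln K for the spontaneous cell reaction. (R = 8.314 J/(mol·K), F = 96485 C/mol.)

E°_cell = -1.18 − (-2.93) = 1.75 V, with n = 2 electrons transferred.
At equilibrium E = 0, so the Nernst equation gives ln K = nFE°/RT = (2)(96485)(1.75)/((8.314)(310)) = 131.03.

ln K = 131.0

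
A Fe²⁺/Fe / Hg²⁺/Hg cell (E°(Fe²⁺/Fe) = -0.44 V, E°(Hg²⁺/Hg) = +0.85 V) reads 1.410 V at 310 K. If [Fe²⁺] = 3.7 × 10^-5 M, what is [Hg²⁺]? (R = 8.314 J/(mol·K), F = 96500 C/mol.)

0.3 M

From the Nernst equation, ln Q = nF(E° − E)/RT = 2×96500×(1.29 − 1.410)/(8.314×310) = -8.986, so Q = 1.25 × 10^-4.
With Q = [Fe²⁺]/[Hg²⁺] and the known concentrations, [Hg²⁺] in the denominator gives [Hg²⁺] = 0.3 M.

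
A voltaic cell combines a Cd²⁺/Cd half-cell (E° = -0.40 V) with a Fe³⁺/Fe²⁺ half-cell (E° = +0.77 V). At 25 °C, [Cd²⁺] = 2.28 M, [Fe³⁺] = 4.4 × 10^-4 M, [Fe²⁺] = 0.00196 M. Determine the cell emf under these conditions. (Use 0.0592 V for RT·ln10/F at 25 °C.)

1.12 V

The Fe³⁺/Fe²⁺ couple has the higher reduction potential and acts as the cathode, so E°_cell = +0.77 − (-0.40) = 1.17 V.
Balancing electrons gives n = 2; the reaction quotient is Q = [Cd²⁺]·[Fe²⁺]^2/[Fe³⁺]^2 = 45.2.
At 25 °C, E = E° − (0.0592/n) log Q = 1.17 − (0.0592/2)(1.656) = 1.170 − 0.049 = 1.121 V.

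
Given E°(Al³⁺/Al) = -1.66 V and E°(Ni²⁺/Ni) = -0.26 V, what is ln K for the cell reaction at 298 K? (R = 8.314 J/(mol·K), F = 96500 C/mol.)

E°_cell = -0.26 − (-1.66) = 1.40 V, with n = 6 electrons transferred.
At equilibrium E = 0, so the Nernst equation gives ln K = nFE°/RT = (6)(96500)(1.40)/((8.314)(298)) = 327.18.

ln K = 327.2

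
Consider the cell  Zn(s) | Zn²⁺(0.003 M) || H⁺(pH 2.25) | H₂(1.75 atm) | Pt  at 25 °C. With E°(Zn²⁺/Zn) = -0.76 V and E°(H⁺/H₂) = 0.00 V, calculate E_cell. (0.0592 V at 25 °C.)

0.69 V

The hydrogen couple is the cathode, so E°_cell = 0.76 V; n = 2.
[H⁺] = 10^(−2.25) = 0.0056 M, and Q = [Zn²⁺]·P(H₂) / [H⁺]^2 = 166.
E = E° − (0.0592/2) log Q = 0.76 − (0.0592/2)(2.220) = 0.694 V.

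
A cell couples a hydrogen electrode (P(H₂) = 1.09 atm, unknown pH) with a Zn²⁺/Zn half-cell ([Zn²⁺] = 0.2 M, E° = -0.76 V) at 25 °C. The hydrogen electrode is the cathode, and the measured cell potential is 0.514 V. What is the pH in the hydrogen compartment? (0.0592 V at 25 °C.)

pH = 4.49

E°_cell = 0.76 V and n = 2.
log Q = n(E° − E)/0.0592 = 2×(0.76 − 0.514)/0.0592 = 8.311.
With Q = [Zn²⁺]·P(H₂) / [H⁺]^2, solving for [H⁺] gives log[H⁺] = -4.486, so pH = 4.49.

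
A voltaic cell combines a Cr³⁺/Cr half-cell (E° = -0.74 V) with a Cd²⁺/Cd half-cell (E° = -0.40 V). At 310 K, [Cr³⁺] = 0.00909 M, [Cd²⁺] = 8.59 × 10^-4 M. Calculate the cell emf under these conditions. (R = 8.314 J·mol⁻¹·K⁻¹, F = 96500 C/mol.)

The Cd²⁺/Cd couple has the higher reduction potential and acts as the cathode, so E°_cell = -0.40 − (-0.74) = 0.34 V.
Balancing electrons gives n = 6; the reaction quotient is Q = [Cr³⁺]^2/[Cd²⁺]^3 = 1.3 × 10^5.
E = E° − (RT/nF) ln Q = 0.34 − (8.314×310)/(6×96500) × (11.778) = 0.340 − 0.052 = 0.288 V.

0.288 V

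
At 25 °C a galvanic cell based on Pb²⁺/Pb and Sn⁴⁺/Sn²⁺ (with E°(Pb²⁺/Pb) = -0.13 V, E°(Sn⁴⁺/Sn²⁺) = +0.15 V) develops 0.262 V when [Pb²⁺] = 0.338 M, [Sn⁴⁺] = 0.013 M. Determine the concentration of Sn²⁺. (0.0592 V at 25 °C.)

0.16 M

From the Nernst equation, log Q = n(E° − E)/0.0592 = 2(0.28 − 0.262)/0.0592 = 0.608, so Q = 4.06.
With Q = [Pb²⁺]·[Sn²⁺]/[Sn⁴⁺] and the known concentrations, [Sn²⁺] in the numerator gives [Sn²⁺] = 0.16 M.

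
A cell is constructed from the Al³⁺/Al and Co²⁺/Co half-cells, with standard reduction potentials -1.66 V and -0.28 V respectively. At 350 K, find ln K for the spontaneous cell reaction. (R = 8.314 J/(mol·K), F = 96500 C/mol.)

E°_cell = -0.28 − (-1.66) = 1.38 V, with n = 6 electrons transferred.
At equilibrium E = 0, so the Nernst equation gives ln K = nFE°/RT = (6)(96500)(1.38)/((8.314)(350)) = 274.59.

ln K = 274.6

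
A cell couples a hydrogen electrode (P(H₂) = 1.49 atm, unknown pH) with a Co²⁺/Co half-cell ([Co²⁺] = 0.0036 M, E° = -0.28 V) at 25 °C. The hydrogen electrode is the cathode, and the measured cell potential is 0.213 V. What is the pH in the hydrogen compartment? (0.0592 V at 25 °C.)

E°_cell = 0.28 V and n = 2.
log Q = n(E° − E)/0.0592 = 2×(0.28 − 0.213)/0.0592 = 2.264.
With Q = [Co²⁺]·P(H₂) / [H⁺]^2, solving for [H⁺] gives log[H⁺] = -2.267, so pH = 2.27.

pH = 2.27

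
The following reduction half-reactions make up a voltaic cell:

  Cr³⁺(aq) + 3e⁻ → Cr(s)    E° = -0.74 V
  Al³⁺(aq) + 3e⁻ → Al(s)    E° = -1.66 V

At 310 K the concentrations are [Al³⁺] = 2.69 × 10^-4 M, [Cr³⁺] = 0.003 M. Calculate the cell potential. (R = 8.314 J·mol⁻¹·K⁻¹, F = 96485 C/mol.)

The Cr³⁺/Cr couple has the higher reduction potential and acts as the cathode, so E°_cell = -0.74 − (-1.66) = 0.92 V.
Balancing electrons gives n = 3; the reaction quotient is Q = [Al³⁺]/[Cr³⁺] = 0.0897.
E = E° − (RT/nF) ln Q = 0.92 − (8.314×310)/(3×96485) × (-2.412) = 0.920 + 0.021 = 0.941 V.

0.941 V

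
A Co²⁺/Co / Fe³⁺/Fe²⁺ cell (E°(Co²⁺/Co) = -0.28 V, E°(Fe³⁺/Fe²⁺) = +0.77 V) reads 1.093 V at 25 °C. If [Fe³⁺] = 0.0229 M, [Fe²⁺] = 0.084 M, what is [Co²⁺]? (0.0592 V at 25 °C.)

0.0026 M

From the Nernst equation, log Q = n(E° − E)/0.0592 = 2(1.05 − 1.093)/0.0592 = -1.453, so Q = 0.0353.
With Q = [Co²⁺]·[Fe²⁺]^2/[Fe³⁺]^2 and the known concentrations, [Co²⁺] in the numerator gives [Co²⁺] = 0.0026 M.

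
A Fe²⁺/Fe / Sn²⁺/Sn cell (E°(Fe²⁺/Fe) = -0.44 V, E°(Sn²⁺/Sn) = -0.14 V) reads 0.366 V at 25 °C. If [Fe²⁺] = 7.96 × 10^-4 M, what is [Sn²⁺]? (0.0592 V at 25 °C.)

0.14 M

From the Nernst equation, log Q = n(E° − E)/0.0592 = 2(0.30 − 0.366)/0.0592 = -2.230, so Q = 0.00589.
With Q = [Fe²⁺]/[Sn²⁺] and the known concentrations, [Sn²⁺] in the denominator gives [Sn²⁺] = 0.14 M.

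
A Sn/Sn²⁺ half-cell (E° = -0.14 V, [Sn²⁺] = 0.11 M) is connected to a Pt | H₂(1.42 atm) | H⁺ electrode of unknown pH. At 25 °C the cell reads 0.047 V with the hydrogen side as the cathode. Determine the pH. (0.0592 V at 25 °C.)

pH = 1.97

E°_cell = 0.14 V and n = 2.
log Q = n(E° − E)/0.0592 = 2×(0.14 − 0.047)/0.0592 = 3.142.
With Q = [Sn²⁺]·P(H₂) / [H⁺]^2, solving for [H⁺] gives log[H⁺] = -1.974, so pH = 1.97.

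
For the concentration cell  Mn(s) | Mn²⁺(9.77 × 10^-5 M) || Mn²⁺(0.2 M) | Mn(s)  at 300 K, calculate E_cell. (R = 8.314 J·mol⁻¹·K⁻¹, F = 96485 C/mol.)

0.099 V

Both half-cells are Mn²⁺/Mn, so E°_cell = 0. The concentrated side is the cathode; the cell reaction moves Mn²⁺ from high to low concentration with n = 2.
Q = [Mn²⁺]_dilute/[Mn²⁺]_conc = 9.77 × 10^-5/0.2 = 4.88 × 10^-4.
E = 0 − (RT/nF) ln Q = −((8.314×300)/(2×96485))(-7.624) = 0.0985 V.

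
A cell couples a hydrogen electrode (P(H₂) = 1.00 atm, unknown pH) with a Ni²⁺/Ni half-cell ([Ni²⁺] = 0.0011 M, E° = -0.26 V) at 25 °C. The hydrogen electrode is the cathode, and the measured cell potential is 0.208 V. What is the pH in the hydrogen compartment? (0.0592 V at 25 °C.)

E°_cell = 0.26 V and n = 2.
log Q = n(E° − E)/0.0592 = 2×(0.26 − 0.208)/0.0592 = 1.757.
With Q = [Ni²⁺]·P(H₂) / [H⁺]^2, solving for [H⁺] gives log[H⁺] = -2.358, so pH = 2.36.

pH = 2.36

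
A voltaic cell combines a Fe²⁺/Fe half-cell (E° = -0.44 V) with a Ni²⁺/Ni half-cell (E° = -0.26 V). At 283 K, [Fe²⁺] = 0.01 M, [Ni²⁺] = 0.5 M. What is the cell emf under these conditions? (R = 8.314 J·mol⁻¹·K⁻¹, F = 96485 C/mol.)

The Ni²⁺/Ni couple has the higher reduction potential and acts as the cathode, so E°_cell = -0.26 − (-0.44) = 0.18 V.
Balancing electrons gives n = 2; the reaction quotient is Q = [Fe²⁺]/[Ni²⁺] = 0.0200.
E = E° − (RT/nF) ln Q = 0.18 − (8.314×283)/(2×96485) × (-3.912) = 0.180 + 0.048 = 0.228 V.

0.228 V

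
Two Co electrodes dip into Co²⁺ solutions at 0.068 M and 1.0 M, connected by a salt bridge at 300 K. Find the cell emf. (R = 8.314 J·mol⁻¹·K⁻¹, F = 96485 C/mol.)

Both half-cells are Co²⁺/Co, so E°_cell = 0. The concentrated side is the cathode; the cell reaction moves Co²⁺ from high to low concentration with n = 2.
Q = [Co²⁺]_dilute/[Co²⁺]_conc = 0.068/1.0 = 0.0680.
E = 0 − (RT/nF) ln Q = −((8.314×300)/(2×96485))(-2.688) = 0.0347 V.

0.035 V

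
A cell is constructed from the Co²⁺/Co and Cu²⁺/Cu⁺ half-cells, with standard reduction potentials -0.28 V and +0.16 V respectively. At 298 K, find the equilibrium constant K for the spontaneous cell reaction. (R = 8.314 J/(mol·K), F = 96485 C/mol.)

7.6 × 10^14

E°_cell = +0.16 − (-0.28) = 0.44 V, with n = 2 electrons transferred.
At equilibrium E = 0, so the Nernst equation gives ln K = nFE°/RT = (2)(96485)(0.44)/((8.314)(298)) = 34.27.
K = e^34.27 = 7.6 × 10^14.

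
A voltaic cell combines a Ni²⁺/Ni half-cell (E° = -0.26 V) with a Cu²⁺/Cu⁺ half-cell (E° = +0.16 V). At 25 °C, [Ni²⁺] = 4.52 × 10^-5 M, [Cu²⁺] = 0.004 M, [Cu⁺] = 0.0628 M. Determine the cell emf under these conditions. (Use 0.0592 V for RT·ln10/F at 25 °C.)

The Cu²⁺/Cu⁺ couple has the higher reduction potential and acts as the cathode, so E°_cell = +0.16 − (-0.26) = 0.42 V.
Balancing electrons gives n = 2; the reaction quotient is Q = [Ni²⁺]·[Cu⁺]^2/[Cu²⁺]^2 = 0.0111.
At 25 °C, E = E° − (0.0592/n) log Q = 0.42 − (0.0592/2)(-1.953) = 0.420 + 0.058 = 0.478 V.

0.478 V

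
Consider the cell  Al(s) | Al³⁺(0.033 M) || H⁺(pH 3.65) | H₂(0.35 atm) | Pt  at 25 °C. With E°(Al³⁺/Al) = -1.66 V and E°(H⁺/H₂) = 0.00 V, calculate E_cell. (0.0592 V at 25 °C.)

The hydrogen couple is the cathode, so E°_cell = 1.66 V; n = 6.
[H⁺] = 10^(−3.65) = 2.2 × 10^-4 M, and Q = [Al³⁺]^2·P(H₂)^3 / [H⁺]^6 = 3.71 × 10^17.
E = E° − (0.0592/6) log Q = 1.66 − (0.0592/6)(17.569) = 1.487 V.

1.49 V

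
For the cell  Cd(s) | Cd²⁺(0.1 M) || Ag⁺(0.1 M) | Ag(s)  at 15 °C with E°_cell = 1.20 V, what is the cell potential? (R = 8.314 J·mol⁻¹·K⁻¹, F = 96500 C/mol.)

1.17 V

Balancing electrons gives n = 2; the reaction quotient is Q = [Cd²⁺]/[Ag⁺]^2 = 10.0.
E = E° − (RT/nF) ln Q = 1.20 − (8.314×288)/(2×96500) × (2.303) = 1.200 − 0.029 = 1.171 V.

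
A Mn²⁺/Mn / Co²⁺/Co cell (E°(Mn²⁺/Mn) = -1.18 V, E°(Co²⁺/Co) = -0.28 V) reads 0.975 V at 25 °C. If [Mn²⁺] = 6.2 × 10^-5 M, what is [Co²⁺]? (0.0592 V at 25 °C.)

From the Nernst equation, log Q = n(E° − E)/0.0592 = 2(0.90 − 0.975)/0.0592 = -2.534, so Q = 0.00293.
With Q = [Mn²⁺]/[Co²⁺] and the known concentrations, [Co²⁺] in the denominator gives [Co²⁺] = 0.021 M.

0.021 M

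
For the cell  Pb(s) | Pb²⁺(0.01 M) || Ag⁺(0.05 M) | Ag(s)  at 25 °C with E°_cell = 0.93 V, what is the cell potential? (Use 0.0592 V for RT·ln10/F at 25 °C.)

Balancing electrons gives n = 2; the reaction quotient is Q = [Pb²⁺]/[Ag⁺]^2 = 4.00.
At 25 °C, E = E° − (0.0592/n) log Q = 0.93 − (0.0592/2)(0.602) = 0.930 − 0.018 = 0.912 V.

0.912 V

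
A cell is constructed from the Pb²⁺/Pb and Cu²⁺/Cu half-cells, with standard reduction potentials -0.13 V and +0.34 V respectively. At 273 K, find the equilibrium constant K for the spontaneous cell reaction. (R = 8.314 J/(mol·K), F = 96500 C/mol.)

E°_cell = +0.34 − (-0.13) = 0.47 V, with n = 2 electrons transferred.
At equilibrium E = 0, so the Nernst equation gives ln K = nFE°/RT = (2)(96500)(0.47)/((8.314)(273)) = 39.97.
K = e^39.97 = 2.3 × 10^17.

2.3 × 10^17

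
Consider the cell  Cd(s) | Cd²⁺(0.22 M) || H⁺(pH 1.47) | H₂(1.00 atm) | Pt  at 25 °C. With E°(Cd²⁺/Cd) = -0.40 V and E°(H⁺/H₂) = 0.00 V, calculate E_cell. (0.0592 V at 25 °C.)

The hydrogen couple is the cathode, so E°_cell = 0.40 V; n = 2.
[H⁺] = 10^(−1.47) = 0.034 M, and Q = [Cd²⁺]·P(H₂) / [H⁺]^2 = 192.
E = E° − (0.0592/2) log Q = 0.40 − (0.0592/2)(2.282) = 0.332 V.

0.33 V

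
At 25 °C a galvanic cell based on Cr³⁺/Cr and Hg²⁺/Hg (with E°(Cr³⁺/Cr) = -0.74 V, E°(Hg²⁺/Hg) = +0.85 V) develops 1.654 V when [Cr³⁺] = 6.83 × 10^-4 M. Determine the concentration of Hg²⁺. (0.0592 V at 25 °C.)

From the Nernst equation, log Q = n(E° − E)/0.0592 = 6(1.59 − 1.654)/0.0592 = -6.486, so Q = 3.26 × 10^-7.
With Q = [Cr³⁺]^2/[Hg²⁺]^3 and the known concentrations, [Hg²⁺]^3 in the denominator gives [Hg²⁺] = 1.1 M.

1.1 M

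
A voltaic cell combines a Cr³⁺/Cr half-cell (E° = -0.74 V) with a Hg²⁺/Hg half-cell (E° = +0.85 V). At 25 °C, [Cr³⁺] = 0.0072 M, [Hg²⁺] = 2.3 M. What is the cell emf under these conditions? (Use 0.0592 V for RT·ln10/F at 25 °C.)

The Hg²⁺/Hg couple has the higher reduction potential and acts as the cathode, so E°_cell = +0.85 − (-0.74) = 1.59 V.
Balancing electrons gives n = 6; the reaction quotient is Q = [Cr³⁺]^2/[Hg²⁺]^3 = 4.26 × 10^-6.
At 25 °C, E = E° − (0.0592/n) log Q = 1.59 − (0.0592/6)(-5.371) = 1.590 + 0.053 = 1.643 V.

1.64 V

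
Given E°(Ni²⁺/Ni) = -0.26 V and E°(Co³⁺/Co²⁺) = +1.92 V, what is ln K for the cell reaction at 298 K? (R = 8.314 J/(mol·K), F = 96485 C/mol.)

E°_cell = +1.92 − (-0.26) = 2.18 V, with n = 2 electrons transferred.
At equilibrium E = 0, so the Nernst equation gives ln K = nFE°/RT = (2)(96485)(2.18)/((8.314)(298)) = 169.79.

ln K = 169.8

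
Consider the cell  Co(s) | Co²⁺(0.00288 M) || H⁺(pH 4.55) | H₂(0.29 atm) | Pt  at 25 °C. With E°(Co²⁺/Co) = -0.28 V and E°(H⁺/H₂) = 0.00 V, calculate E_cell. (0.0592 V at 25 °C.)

0.10 V

The hydrogen couple is the cathode, so E°_cell = 0.28 V; n = 2.
[H⁺] = 10^(−4.55) = 2.8 × 10^-5 M, and Q = [Co²⁺]·P(H₂) / [H⁺]^2 = 1.05 × 10^6.
E = E° − (0.0592/2) log Q = 0.28 − (0.0592/2)(6.022) = 0.102 V.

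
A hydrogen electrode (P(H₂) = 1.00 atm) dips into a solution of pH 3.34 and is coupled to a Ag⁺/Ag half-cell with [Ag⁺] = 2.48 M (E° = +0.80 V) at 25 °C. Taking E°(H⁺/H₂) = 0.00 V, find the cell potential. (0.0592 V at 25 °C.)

The Ag⁺/Ag couple is the cathode, so E°_cell = 0.80 V; n = 2.
[H⁺] = 10^(−3.34) = 4.6 × 10^-4 M, and Q = [H⁺]^2 / ([Ag⁺]^2·P(H₂)) = 3.4 × 10^-8.
E = E° − (0.0592/2) log Q = 0.80 − (0.0592/2)(-7.469) = 1.021 V.

1.02 V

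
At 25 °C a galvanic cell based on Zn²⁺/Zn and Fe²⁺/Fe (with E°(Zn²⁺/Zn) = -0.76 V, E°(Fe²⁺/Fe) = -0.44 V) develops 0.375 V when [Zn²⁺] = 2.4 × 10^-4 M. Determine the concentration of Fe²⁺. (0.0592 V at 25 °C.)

0.017 M

From the Nernst equation, log Q = n(E° − E)/0.0592 = 2(0.32 − 0.375)/0.0592 = -1.858, so Q = 0.0139.
With Q = [Zn²⁺]/[Fe²⁺] and the known concentrations, [Fe²⁺] in the denominator gives [Fe²⁺] = 0.017 M.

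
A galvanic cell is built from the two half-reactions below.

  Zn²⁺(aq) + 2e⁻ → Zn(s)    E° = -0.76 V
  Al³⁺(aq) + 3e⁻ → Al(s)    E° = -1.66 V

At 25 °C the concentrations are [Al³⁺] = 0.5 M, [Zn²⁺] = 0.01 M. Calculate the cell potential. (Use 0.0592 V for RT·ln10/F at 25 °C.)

The Zn²⁺/Zn couple has the higher reduction potential and acts as the cathode, so E°_cell = -0.76 − (-1.66) = 0.90 V.
Balancing electrons gives n = 6; the reaction quotient is Q = [Al³⁺]^2/[Zn²⁺]^3 = 2.5 × 10^5.
At 25 °C, E = E° − (0.0592/n) log Q = 0.90 − (0.0592/6)(5.398) = 0.900 − 0.053 = 0.847 V.

0.847 V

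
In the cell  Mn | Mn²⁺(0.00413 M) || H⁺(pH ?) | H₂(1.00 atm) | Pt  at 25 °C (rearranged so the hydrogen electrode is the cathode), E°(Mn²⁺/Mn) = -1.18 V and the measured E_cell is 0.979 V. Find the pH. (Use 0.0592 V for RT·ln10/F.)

pH = 4.59

E°_cell = 1.18 V and n = 2.
log Q = n(E° − E)/0.0592 = 2×(1.18 − 0.979)/0.0592 = 6.791.
With Q = [Mn²⁺]·P(H₂) / [H⁺]^2, solving for [H⁺] gives log[H⁺] = -4.587, so pH = 4.59.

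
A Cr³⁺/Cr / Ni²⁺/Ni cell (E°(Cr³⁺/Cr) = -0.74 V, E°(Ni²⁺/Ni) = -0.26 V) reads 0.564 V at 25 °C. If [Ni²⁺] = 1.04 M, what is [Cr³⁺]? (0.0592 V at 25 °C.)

From the Nernst equation, log Q = n(E° − E)/0.0592 = 6(0.48 − 0.564)/0.0592 = -8.514, so Q = 3.07 × 10^-9.
With Q = [Cr³⁺]^2/[Ni²⁺]^3 and the known concentrations, [Cr³⁺]^2 in the numerator gives [Cr³⁺] = 5.9 × 10^-5 M.

5.9 × 10^-5 M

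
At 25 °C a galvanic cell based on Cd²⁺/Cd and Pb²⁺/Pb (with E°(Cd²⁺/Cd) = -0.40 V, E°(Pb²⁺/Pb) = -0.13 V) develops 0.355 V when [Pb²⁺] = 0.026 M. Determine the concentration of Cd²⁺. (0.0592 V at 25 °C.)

From the Nernst equation, log Q = n(E° − E)/0.0592 = 2(0.27 − 0.355)/0.0592 = -2.872, so Q = 0.00134.
With Q = [Cd²⁺]/[Pb²⁺] and the known concentrations, [Cd²⁺] in the numerator gives [Cd²⁺] = 3.5 × 10^-5 M.

3.5 × 10^-5 M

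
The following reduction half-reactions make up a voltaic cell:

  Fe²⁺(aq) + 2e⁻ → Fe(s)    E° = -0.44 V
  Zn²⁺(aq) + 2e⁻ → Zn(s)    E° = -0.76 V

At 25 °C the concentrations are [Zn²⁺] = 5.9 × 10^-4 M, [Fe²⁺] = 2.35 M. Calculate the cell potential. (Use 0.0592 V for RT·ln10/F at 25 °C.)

The Fe²⁺/Fe couple has the higher reduction potential and acts as the cathode, so E°_cell = -0.44 − (-0.76) = 0.32 V.
Balancing electrons gives n = 2; the reaction quotient is Q = [Zn²⁺]/[Fe²⁺] = 2.51 × 10^-4.
At 25 °C, E = E° − (0.0592/n) log Q = 0.32 − (0.0592/2)(-3.600) = 0.320 + 0.107 = 0.427 V.

0.427 V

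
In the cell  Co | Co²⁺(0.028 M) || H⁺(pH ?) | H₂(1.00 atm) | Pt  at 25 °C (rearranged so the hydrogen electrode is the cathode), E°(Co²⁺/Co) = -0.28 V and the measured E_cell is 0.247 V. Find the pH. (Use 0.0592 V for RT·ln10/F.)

pH = 1.33

E°_cell = 0.28 V and n = 2.
log Q = n(E° − E)/0.0592 = 2×(0.28 − 0.247)/0.0592 = 1.115.
With Q = [Co²⁺]·P(H₂) / [H⁺]^2, solving for [H⁺] gives log[H⁺] = -1.334, so pH = 1.33.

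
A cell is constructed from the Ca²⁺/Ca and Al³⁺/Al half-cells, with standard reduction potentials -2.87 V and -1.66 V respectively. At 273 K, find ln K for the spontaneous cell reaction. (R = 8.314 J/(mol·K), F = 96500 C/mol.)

E°_cell = -1.66 − (-2.87) = 1.21 V, with n = 6 electrons transferred.
At equilibrium E = 0, so the Nernst equation gives ln K = nFE°/RT = (6)(96500)(1.21)/((8.314)(273)) = 308.67.

ln K = 308.7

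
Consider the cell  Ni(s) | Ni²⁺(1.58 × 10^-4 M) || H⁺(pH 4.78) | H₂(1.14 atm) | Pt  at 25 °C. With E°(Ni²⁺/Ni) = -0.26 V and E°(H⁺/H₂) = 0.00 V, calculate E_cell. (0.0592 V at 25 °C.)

0.088 V

The hydrogen couple is the cathode, so E°_cell = 0.26 V; n = 2.
[H⁺] = 10^(−4.78) = 1.7 × 10^-5 M, and Q = [Ni²⁺]·P(H₂) / [H⁺]^2 = 6.54 × 10^5.
E = E° − (0.0592/2) log Q = 0.26 − (0.0592/2)(5.816) = 0.088 V.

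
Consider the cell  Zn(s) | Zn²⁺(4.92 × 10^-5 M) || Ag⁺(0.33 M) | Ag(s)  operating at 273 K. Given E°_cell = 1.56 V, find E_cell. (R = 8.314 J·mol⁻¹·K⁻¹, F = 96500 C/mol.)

1.65 V

Balancing electrons gives n = 2; the reaction quotient is Q = [Zn²⁺]/[Ag⁺]^2 = 4.52 × 10^-4.
E = E° − (RT/nF) ln Q = 1.56 − (8.314×273)/(2×96500) × (-7.702) = 1.560 + 0.091 = 1.651 V.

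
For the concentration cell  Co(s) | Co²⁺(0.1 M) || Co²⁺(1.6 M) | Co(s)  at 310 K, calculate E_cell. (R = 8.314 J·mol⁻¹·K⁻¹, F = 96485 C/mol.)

Both half-cells are Co²⁺/Co, so E°_cell = 0. The concentrated side is the cathode; the cell reaction moves Co²⁺ from high to low concentration with n = 2.
Q = [Co²⁺]_dilute/[Co²⁺]_conc = 0.1/1.6 = 0.0625.
E = 0 − (RT/nF) ln Q = −((8.314×310)/(2×96485))(-2.773) = 0.0370 V.

0.037 V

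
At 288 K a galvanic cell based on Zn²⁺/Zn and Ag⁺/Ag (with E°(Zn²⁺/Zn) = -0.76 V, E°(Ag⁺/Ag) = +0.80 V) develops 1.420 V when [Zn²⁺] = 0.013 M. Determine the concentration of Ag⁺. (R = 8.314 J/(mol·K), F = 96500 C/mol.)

From the Nernst equation, ln Q = nF(E° − E)/RT = 2×96500×(1.56 − 1.420)/(8.314×288) = 11.285, so Q = 7.96 × 10^4.
With Q = [Zn²⁺]/[Ag⁺]^2 and the known concentrations, [Ag⁺]^2 in the denominator gives [Ag⁺] = 4 × 10^-4 M.

4 × 10^-4 M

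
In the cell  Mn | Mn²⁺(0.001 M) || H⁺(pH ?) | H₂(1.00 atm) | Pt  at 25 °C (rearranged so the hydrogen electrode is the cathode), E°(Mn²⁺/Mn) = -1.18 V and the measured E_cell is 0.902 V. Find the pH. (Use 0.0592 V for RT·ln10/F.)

E°_cell = 1.18 V and n = 2.
log Q = n(E° − E)/0.0592 = 2×(1.18 − 0.902)/0.0592 = 9.392.
With Q = [Mn²⁺]·P(H₂) / [H⁺]^2, solving for [H⁺] gives log[H⁺] = -6.196, so pH = 6.20.

pH = 6.20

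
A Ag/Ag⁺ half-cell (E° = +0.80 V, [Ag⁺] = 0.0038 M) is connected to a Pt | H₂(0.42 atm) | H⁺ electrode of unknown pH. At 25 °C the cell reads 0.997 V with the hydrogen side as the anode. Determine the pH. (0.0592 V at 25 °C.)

E°_cell = 0.80 V and n = 2.
log Q = n(E° − E)/0.0592 = 2×(0.80 − 0.997)/0.0592 = -6.655.
With Q = [H⁺]^2 / ([Ag⁺]^2·P(H₂)), solving for [H⁺] gives log[H⁺] = -5.936, so pH = 5.94.

pH = 5.94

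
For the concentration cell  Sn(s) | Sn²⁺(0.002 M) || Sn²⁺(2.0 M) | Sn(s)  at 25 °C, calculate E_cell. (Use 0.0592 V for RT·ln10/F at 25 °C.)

Both half-cells are Sn²⁺/Sn, so E°_cell = 0. The concentrated side is the cathode; the cell reaction moves Sn²⁺ from high to low concentration with n = 2.
Q = [Sn²⁺]_dilute/[Sn²⁺]_conc = 0.002/2.0 = 0.00100.
E = 0 − (0.0592/2) log Q = −(0.0592/2)(-3.000) = 0.0888 V.

0.089 V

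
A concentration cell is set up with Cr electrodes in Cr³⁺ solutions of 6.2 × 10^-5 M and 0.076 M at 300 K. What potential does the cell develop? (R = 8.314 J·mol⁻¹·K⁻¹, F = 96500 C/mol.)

Both half-cells are Cr³⁺/Cr, so E°_cell = 0. The concentrated side is the cathode; the cell reaction moves Cr³⁺ from high to low concentration with n = 3.
Q = [Cr³⁺]_dilute/[Cr³⁺]_conc = 6.2 × 10^-5/0.076 = 8.16 × 10^-4.
E = 0 − (RT/nF) ln Q = −((8.314×300)/(3×96500))(-7.111) = 0.0613 V.

0.061 V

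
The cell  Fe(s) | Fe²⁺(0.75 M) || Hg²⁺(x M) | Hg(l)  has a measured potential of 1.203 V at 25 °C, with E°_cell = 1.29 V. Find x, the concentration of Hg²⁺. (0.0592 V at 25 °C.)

From the Nernst equation, log Q = n(E° − E)/0.0592 = 2(1.29 − 1.203)/0.0592 = 2.939, so Q = 869.
With Q = [Fe²⁺]/[Hg²⁺] and the known concentrations, [Hg²⁺] in the denominator gives [Hg²⁺] = 8.6 × 10^-4 M.

8.6 × 10^-4 M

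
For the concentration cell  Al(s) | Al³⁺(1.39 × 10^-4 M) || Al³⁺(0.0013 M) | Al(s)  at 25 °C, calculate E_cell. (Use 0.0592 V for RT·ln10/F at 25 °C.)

Both half-cells are Al³⁺/Al, so E°_cell = 0. The concentrated side is the cathode; the cell reaction moves Al³⁺ from high to low concentration with n = 3.
Q = [Al³⁺]_dilute/[Al³⁺]_conc = 1.39 × 10^-4/0.0013 = 0.107.
E = 0 − (0.0592/3) log Q = −(0.0592/3)(-0.971) = 0.0192 V.

0.019 V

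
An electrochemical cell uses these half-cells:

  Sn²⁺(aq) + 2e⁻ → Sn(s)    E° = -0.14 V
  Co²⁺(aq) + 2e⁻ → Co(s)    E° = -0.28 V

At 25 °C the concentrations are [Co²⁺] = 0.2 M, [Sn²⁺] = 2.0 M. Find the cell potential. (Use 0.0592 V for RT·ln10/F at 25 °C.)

The Sn²⁺/Sn couple has the higher reduction potential and acts as the cathode, so E°_cell = -0.14 − (-0.28) = 0.14 V.
Balancing electrons gives n = 2; the reaction quotient is Q = [Co²⁺]/[Sn²⁺] = 0.100.
At 25 °C, E = E° − (0.0592/n) log Q = 0.14 − (0.0592/2)(-1.000) = 0.140 + 0.030 = 0.170 V.

0.170 V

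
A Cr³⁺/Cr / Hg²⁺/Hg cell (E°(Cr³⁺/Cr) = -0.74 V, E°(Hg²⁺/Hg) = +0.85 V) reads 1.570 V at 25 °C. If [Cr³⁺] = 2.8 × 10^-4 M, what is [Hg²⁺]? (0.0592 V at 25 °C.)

9 × 10^-4 M

From the Nernst equation, log Q = n(E° − E)/0.0592 = 6(1.59 − 1.570)/0.0592 = 2.027, so Q = 106.
With Q = [Cr³⁺]^2/[Hg²⁺]^3 and the known concentrations, [Hg²⁺]^3 in the denominator gives [Hg²⁺] = 9 × 10^-4 M.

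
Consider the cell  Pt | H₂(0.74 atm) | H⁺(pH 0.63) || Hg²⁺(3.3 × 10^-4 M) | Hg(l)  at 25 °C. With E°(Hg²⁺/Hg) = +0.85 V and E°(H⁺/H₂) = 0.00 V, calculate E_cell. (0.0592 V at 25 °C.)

The Hg²⁺/Hg couple is the cathode, so E°_cell = 0.85 V; n = 2.
[H⁺] = 10^(−0.63) = 0.23 M, and Q = [H⁺]^2 / ([Hg²⁺]·P(H₂)) = 225.
E = E° − (0.0592/2) log Q = 0.85 − (0.0592/2)(2.352) = 0.780 V.

0.78 V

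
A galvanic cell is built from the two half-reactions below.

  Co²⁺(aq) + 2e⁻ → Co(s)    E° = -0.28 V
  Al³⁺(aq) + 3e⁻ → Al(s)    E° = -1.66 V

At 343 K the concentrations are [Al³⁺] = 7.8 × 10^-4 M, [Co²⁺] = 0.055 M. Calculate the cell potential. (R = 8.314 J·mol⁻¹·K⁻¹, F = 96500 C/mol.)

1.41 V

The Co²⁺/Co couple has the higher reduction potential and acts as the cathode, so E°_cell = -0.28 − (-1.66) = 1.38 V.
Balancing electrons gives n = 6; the reaction quotient is Q = [Al³⁺]^2/[Co²⁺]^3 = 0.00366.
E = E° − (RT/nF) ln Q = 1.38 − (8.314×343)/(6×96500) × (-5.611) = 1.380 + 0.028 = 1.408 V.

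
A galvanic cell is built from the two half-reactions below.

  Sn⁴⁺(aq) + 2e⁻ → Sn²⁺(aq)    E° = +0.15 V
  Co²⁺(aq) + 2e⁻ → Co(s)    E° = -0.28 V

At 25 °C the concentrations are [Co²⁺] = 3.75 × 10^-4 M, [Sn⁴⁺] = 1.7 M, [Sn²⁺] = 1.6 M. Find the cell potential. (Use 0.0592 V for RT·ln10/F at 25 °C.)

The Sn⁴⁺/Sn²⁺ couple has the higher reduction potential and acts as the cathode, so E°_cell = +0.15 − (-0.28) = 0.43 V.
Balancing electrons gives n = 2; the reaction quotient is Q = [Co²⁺]·[Sn²⁺]/[Sn⁴⁺] = 3.53 × 10^-4.
At 25 °C, E = E° − (0.0592/n) log Q = 0.43 − (0.0592/2)(-3.452) = 0.430 + 0.102 = 0.532 V.

0.532 V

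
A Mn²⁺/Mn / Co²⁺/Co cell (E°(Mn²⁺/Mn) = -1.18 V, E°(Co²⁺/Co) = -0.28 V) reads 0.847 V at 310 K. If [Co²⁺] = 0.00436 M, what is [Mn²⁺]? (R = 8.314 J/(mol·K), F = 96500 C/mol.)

0.23 M

From the Nernst equation, ln Q = nF(E° − E)/RT = 2×96500×(0.90 − 0.847)/(8.314×310) = 3.969, so Q = 52.9.
With Q = [Mn²⁺]/[Co²⁺] and the known concentrations, [Mn²⁺] in the numerator gives [Mn²⁺] = 0.23 M.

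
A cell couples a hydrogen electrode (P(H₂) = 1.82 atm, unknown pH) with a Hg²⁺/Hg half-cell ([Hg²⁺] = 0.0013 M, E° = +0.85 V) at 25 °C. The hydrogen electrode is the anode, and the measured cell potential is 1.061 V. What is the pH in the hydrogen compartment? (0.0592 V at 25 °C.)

pH = 4.88

E°_cell = 0.85 V and n = 2.
log Q = n(E° − E)/0.0592 = 2×(0.85 − 1.061)/0.0592 = -7.128.
With Q = [H⁺]^2 / ([Hg²⁺]·P(H₂)), solving for [H⁺] gives log[H⁺] = -4.877, so pH = 4.88.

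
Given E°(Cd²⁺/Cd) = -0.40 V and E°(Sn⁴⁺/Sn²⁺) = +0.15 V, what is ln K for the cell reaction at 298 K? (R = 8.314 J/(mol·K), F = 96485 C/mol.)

E°_cell = +0.15 − (-0.40) = 0.55 V, with n = 2 electrons transferred.
At equilibrium E = 0, so the Nernst equation gives ln K = nFE°/RT = (2)(96485)(0.55)/((8.314)(298)) = 42.84.

ln K = 42.8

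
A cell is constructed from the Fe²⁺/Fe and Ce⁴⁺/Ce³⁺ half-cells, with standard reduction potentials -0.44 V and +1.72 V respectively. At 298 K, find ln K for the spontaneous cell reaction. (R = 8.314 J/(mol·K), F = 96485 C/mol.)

ln K = 168.2

E°_cell = +1.72 − (-0.44) = 2.16 V, with n = 2 electrons transferred.
At equilibrium E = 0, so the Nernst equation gives ln K = nFE°/RT = (2)(96485)(2.16)/((8.314)(298)) = 168.24.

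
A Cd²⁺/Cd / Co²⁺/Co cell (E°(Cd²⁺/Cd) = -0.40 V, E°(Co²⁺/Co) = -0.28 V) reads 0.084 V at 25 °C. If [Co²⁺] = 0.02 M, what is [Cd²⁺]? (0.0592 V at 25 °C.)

From the Nernst equation, log Q = n(E° − E)/0.0592 = 2(0.12 − 0.084)/0.0592 = 1.216, so Q = 16.5.
With Q = [Cd²⁺]/[Co²⁺] and the known concentrations, [Cd²⁺] in the numerator gives [Cd²⁺] = 0.33 M.

0.33 M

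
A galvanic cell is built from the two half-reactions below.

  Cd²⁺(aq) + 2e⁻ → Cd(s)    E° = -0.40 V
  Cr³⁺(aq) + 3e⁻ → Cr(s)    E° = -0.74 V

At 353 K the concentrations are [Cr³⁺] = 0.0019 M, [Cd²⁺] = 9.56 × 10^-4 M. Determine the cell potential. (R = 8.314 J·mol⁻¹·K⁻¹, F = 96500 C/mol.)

The Cd²⁺/Cd couple has the higher reduction potential and acts as the cathode, so E°_cell = -0.40 − (-0.74) = 0.34 V.
Balancing electrons gives n = 6; the reaction quotient is Q = [Cr³⁺]^2/[Cd²⁺]^3 = 4130.
E = E° − (RT/nF) ln Q = 0.34 − (8.314×353)/(6×96500) × (8.326) = 0.340 − 0.042 = 0.298 V.

0.298 V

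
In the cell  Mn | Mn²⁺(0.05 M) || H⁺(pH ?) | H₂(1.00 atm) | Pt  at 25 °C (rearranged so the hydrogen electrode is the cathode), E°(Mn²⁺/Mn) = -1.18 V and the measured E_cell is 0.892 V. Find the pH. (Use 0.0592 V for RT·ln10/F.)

E°_cell = 1.18 V and n = 2.
log Q = n(E° − E)/0.0592 = 2×(1.18 − 0.892)/0.0592 = 9.730.
With Q = [Mn²⁺]·P(H₂) / [H⁺]^2, solving for [H⁺] gives log[H⁺] = -5.515, so pH = 5.52.

pH = 5.52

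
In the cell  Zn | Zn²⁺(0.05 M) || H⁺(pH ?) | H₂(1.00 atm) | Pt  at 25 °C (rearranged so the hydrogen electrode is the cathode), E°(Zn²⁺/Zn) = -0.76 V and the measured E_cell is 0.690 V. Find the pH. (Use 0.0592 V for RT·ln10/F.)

pH = 1.83

E°_cell = 0.76 V and n = 2.
log Q = n(E° − E)/0.0592 = 2×(0.76 − 0.690)/0.0592 = 2.365.
With Q = [Zn²⁺]·P(H₂) / [H⁺]^2, solving for [H⁺] gives log[H⁺] = -1.833, so pH = 1.83.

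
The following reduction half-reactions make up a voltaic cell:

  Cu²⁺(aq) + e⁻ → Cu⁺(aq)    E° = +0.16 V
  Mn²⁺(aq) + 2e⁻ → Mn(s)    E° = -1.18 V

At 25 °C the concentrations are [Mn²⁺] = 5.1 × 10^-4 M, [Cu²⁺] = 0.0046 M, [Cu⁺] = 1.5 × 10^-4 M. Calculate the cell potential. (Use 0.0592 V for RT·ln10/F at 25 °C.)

The Cu²⁺/Cu⁺ couple has the higher reduction potential and acts as the cathode, so E°_cell = +0.16 − (-1.18) = 1.34 V.
Balancing electrons gives n = 2; the reaction quotient is Q = [Mn²⁺]·[Cu⁺]^2/[Cu²⁺]^2 = 5.42 × 10^-7.
At 25 °C, E = E° − (0.0592/n) log Q = 1.34 − (0.0592/2)(-6.266) = 1.340 + 0.185 = 1.525 V.

1.53 V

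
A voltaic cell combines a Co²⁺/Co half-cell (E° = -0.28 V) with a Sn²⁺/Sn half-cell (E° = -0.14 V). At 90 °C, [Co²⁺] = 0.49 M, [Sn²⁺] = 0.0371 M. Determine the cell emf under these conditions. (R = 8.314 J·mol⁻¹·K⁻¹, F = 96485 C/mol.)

The Sn²⁺/Sn couple has the higher reduction potential and acts as the cathode, so E°_cell = -0.14 − (-0.28) = 0.14 V.
Balancing electrons gives n = 2; the reaction quotient is Q = [Co²⁺]/[Sn²⁺] = 13.2.
E = E° − (RT/nF) ln Q = 0.14 − (8.314×363)/(2×96485) × (2.581) = 0.140 − 0.040 = 0.100 V.

0.100 V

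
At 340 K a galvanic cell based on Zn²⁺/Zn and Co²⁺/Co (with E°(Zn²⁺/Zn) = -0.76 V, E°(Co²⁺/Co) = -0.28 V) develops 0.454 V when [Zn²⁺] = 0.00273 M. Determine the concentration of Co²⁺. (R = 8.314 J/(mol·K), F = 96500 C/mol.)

4.6 × 10^-4 M

From the Nernst equation, ln Q = nF(E° − E)/RT = 2×96500×(0.48 − 0.454)/(8.314×340) = 1.775, so Q = 5.90.
With Q = [Zn²⁺]/[Co²⁺] and the known concentrations, [Co²⁺] in the denominator gives [Co²⁺] = 4.6 × 10^-4 M.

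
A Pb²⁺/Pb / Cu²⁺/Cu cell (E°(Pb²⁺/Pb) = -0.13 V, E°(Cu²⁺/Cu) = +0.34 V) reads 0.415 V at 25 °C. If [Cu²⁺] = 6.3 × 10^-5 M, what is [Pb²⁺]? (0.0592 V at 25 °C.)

From the Nernst equation, log Q = n(E° − E)/0.0592 = 2(0.47 − 0.415)/0.0592 = 1.858, so Q = 72.1.
With Q = [Pb²⁺]/[Cu²⁺] and the known concentrations, [Pb²⁺] in the numerator gives [Pb²⁺] = 0.0045 M.

0.0045 M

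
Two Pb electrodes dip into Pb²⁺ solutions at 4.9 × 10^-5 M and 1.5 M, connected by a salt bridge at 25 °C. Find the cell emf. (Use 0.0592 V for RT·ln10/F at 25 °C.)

0.13 V

Both half-cells are Pb²⁺/Pb, so E°_cell = 0. The concentrated side is the cathode; the cell reaction moves Pb²⁺ from high to low concentration with n = 2.
Q = [Pb²⁺]_dilute/[Pb²⁺]_conc = 4.9 × 10^-5/1.5 = 3.27 × 10^-5.
E = 0 − (0.0592/2) log Q = −(0.0592/2)(-4.486) = 0.1328 V.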